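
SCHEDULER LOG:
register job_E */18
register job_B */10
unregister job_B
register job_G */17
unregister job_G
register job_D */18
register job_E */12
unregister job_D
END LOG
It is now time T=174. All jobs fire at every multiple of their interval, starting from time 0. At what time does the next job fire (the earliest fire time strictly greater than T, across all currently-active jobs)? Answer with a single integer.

Answer: 180

Derivation:
Op 1: register job_E */18 -> active={job_E:*/18}
Op 2: register job_B */10 -> active={job_B:*/10, job_E:*/18}
Op 3: unregister job_B -> active={job_E:*/18}
Op 4: register job_G */17 -> active={job_E:*/18, job_G:*/17}
Op 5: unregister job_G -> active={job_E:*/18}
Op 6: register job_D */18 -> active={job_D:*/18, job_E:*/18}
Op 7: register job_E */12 -> active={job_D:*/18, job_E:*/12}
Op 8: unregister job_D -> active={job_E:*/12}
  job_E: interval 12, next fire after T=174 is 180
Earliest fire time = 180 (job job_E)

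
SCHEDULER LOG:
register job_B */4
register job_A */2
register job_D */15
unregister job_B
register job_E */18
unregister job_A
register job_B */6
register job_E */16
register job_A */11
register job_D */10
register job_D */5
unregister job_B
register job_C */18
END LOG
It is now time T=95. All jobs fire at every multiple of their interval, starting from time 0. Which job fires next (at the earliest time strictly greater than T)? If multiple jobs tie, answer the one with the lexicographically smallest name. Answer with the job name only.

Op 1: register job_B */4 -> active={job_B:*/4}
Op 2: register job_A */2 -> active={job_A:*/2, job_B:*/4}
Op 3: register job_D */15 -> active={job_A:*/2, job_B:*/4, job_D:*/15}
Op 4: unregister job_B -> active={job_A:*/2, job_D:*/15}
Op 5: register job_E */18 -> active={job_A:*/2, job_D:*/15, job_E:*/18}
Op 6: unregister job_A -> active={job_D:*/15, job_E:*/18}
Op 7: register job_B */6 -> active={job_B:*/6, job_D:*/15, job_E:*/18}
Op 8: register job_E */16 -> active={job_B:*/6, job_D:*/15, job_E:*/16}
Op 9: register job_A */11 -> active={job_A:*/11, job_B:*/6, job_D:*/15, job_E:*/16}
Op 10: register job_D */10 -> active={job_A:*/11, job_B:*/6, job_D:*/10, job_E:*/16}
Op 11: register job_D */5 -> active={job_A:*/11, job_B:*/6, job_D:*/5, job_E:*/16}
Op 12: unregister job_B -> active={job_A:*/11, job_D:*/5, job_E:*/16}
Op 13: register job_C */18 -> active={job_A:*/11, job_C:*/18, job_D:*/5, job_E:*/16}
  job_A: interval 11, next fire after T=95 is 99
  job_C: interval 18, next fire after T=95 is 108
  job_D: interval 5, next fire after T=95 is 100
  job_E: interval 16, next fire after T=95 is 96
Earliest = 96, winner (lex tiebreak) = job_E

Answer: job_E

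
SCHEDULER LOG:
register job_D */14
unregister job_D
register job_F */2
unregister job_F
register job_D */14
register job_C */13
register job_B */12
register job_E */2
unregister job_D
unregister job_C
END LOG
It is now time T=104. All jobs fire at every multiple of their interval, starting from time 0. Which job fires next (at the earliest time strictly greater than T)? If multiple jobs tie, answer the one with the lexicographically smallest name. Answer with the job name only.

Answer: job_E

Derivation:
Op 1: register job_D */14 -> active={job_D:*/14}
Op 2: unregister job_D -> active={}
Op 3: register job_F */2 -> active={job_F:*/2}
Op 4: unregister job_F -> active={}
Op 5: register job_D */14 -> active={job_D:*/14}
Op 6: register job_C */13 -> active={job_C:*/13, job_D:*/14}
Op 7: register job_B */12 -> active={job_B:*/12, job_C:*/13, job_D:*/14}
Op 8: register job_E */2 -> active={job_B:*/12, job_C:*/13, job_D:*/14, job_E:*/2}
Op 9: unregister job_D -> active={job_B:*/12, job_C:*/13, job_E:*/2}
Op 10: unregister job_C -> active={job_B:*/12, job_E:*/2}
  job_B: interval 12, next fire after T=104 is 108
  job_E: interval 2, next fire after T=104 is 106
Earliest = 106, winner (lex tiebreak) = job_E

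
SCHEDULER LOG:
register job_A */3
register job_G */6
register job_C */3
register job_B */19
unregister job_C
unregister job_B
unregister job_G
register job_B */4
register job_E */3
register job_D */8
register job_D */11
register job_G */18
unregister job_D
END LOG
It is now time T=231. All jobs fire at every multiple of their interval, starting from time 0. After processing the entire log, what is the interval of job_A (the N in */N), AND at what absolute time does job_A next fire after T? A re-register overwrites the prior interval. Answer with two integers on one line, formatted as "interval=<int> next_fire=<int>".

Op 1: register job_A */3 -> active={job_A:*/3}
Op 2: register job_G */6 -> active={job_A:*/3, job_G:*/6}
Op 3: register job_C */3 -> active={job_A:*/3, job_C:*/3, job_G:*/6}
Op 4: register job_B */19 -> active={job_A:*/3, job_B:*/19, job_C:*/3, job_G:*/6}
Op 5: unregister job_C -> active={job_A:*/3, job_B:*/19, job_G:*/6}
Op 6: unregister job_B -> active={job_A:*/3, job_G:*/6}
Op 7: unregister job_G -> active={job_A:*/3}
Op 8: register job_B */4 -> active={job_A:*/3, job_B:*/4}
Op 9: register job_E */3 -> active={job_A:*/3, job_B:*/4, job_E:*/3}
Op 10: register job_D */8 -> active={job_A:*/3, job_B:*/4, job_D:*/8, job_E:*/3}
Op 11: register job_D */11 -> active={job_A:*/3, job_B:*/4, job_D:*/11, job_E:*/3}
Op 12: register job_G */18 -> active={job_A:*/3, job_B:*/4, job_D:*/11, job_E:*/3, job_G:*/18}
Op 13: unregister job_D -> active={job_A:*/3, job_B:*/4, job_E:*/3, job_G:*/18}
Final interval of job_A = 3
Next fire of job_A after T=231: (231//3+1)*3 = 234

Answer: interval=3 next_fire=234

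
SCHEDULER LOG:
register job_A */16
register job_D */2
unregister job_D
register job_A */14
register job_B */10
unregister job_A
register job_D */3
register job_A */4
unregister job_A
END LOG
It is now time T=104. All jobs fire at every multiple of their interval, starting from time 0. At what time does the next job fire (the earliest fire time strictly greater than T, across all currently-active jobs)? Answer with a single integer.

Answer: 105

Derivation:
Op 1: register job_A */16 -> active={job_A:*/16}
Op 2: register job_D */2 -> active={job_A:*/16, job_D:*/2}
Op 3: unregister job_D -> active={job_A:*/16}
Op 4: register job_A */14 -> active={job_A:*/14}
Op 5: register job_B */10 -> active={job_A:*/14, job_B:*/10}
Op 6: unregister job_A -> active={job_B:*/10}
Op 7: register job_D */3 -> active={job_B:*/10, job_D:*/3}
Op 8: register job_A */4 -> active={job_A:*/4, job_B:*/10, job_D:*/3}
Op 9: unregister job_A -> active={job_B:*/10, job_D:*/3}
  job_B: interval 10, next fire after T=104 is 110
  job_D: interval 3, next fire after T=104 is 105
Earliest fire time = 105 (job job_D)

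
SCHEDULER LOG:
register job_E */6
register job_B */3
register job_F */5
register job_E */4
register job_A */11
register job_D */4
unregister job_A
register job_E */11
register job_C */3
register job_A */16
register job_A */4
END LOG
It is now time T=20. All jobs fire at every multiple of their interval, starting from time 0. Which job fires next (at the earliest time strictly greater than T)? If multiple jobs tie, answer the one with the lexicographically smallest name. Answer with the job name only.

Op 1: register job_E */6 -> active={job_E:*/6}
Op 2: register job_B */3 -> active={job_B:*/3, job_E:*/6}
Op 3: register job_F */5 -> active={job_B:*/3, job_E:*/6, job_F:*/5}
Op 4: register job_E */4 -> active={job_B:*/3, job_E:*/4, job_F:*/5}
Op 5: register job_A */11 -> active={job_A:*/11, job_B:*/3, job_E:*/4, job_F:*/5}
Op 6: register job_D */4 -> active={job_A:*/11, job_B:*/3, job_D:*/4, job_E:*/4, job_F:*/5}
Op 7: unregister job_A -> active={job_B:*/3, job_D:*/4, job_E:*/4, job_F:*/5}
Op 8: register job_E */11 -> active={job_B:*/3, job_D:*/4, job_E:*/11, job_F:*/5}
Op 9: register job_C */3 -> active={job_B:*/3, job_C:*/3, job_D:*/4, job_E:*/11, job_F:*/5}
Op 10: register job_A */16 -> active={job_A:*/16, job_B:*/3, job_C:*/3, job_D:*/4, job_E:*/11, job_F:*/5}
Op 11: register job_A */4 -> active={job_A:*/4, job_B:*/3, job_C:*/3, job_D:*/4, job_E:*/11, job_F:*/5}
  job_A: interval 4, next fire after T=20 is 24
  job_B: interval 3, next fire after T=20 is 21
  job_C: interval 3, next fire after T=20 is 21
  job_D: interval 4, next fire after T=20 is 24
  job_E: interval 11, next fire after T=20 is 22
  job_F: interval 5, next fire after T=20 is 25
Earliest = 21, winner (lex tiebreak) = job_B

Answer: job_B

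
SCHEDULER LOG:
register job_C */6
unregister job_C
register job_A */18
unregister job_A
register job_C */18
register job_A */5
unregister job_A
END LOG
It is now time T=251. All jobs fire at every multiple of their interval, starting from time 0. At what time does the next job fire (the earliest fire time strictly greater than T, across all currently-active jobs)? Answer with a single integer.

Answer: 252

Derivation:
Op 1: register job_C */6 -> active={job_C:*/6}
Op 2: unregister job_C -> active={}
Op 3: register job_A */18 -> active={job_A:*/18}
Op 4: unregister job_A -> active={}
Op 5: register job_C */18 -> active={job_C:*/18}
Op 6: register job_A */5 -> active={job_A:*/5, job_C:*/18}
Op 7: unregister job_A -> active={job_C:*/18}
  job_C: interval 18, next fire after T=251 is 252
Earliest fire time = 252 (job job_C)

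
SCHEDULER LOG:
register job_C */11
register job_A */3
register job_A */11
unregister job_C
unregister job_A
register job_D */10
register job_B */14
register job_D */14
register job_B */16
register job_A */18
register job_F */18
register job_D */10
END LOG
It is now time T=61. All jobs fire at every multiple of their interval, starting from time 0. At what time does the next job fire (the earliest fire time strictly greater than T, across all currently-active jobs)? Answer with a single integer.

Answer: 64

Derivation:
Op 1: register job_C */11 -> active={job_C:*/11}
Op 2: register job_A */3 -> active={job_A:*/3, job_C:*/11}
Op 3: register job_A */11 -> active={job_A:*/11, job_C:*/11}
Op 4: unregister job_C -> active={job_A:*/11}
Op 5: unregister job_A -> active={}
Op 6: register job_D */10 -> active={job_D:*/10}
Op 7: register job_B */14 -> active={job_B:*/14, job_D:*/10}
Op 8: register job_D */14 -> active={job_B:*/14, job_D:*/14}
Op 9: register job_B */16 -> active={job_B:*/16, job_D:*/14}
Op 10: register job_A */18 -> active={job_A:*/18, job_B:*/16, job_D:*/14}
Op 11: register job_F */18 -> active={job_A:*/18, job_B:*/16, job_D:*/14, job_F:*/18}
Op 12: register job_D */10 -> active={job_A:*/18, job_B:*/16, job_D:*/10, job_F:*/18}
  job_A: interval 18, next fire after T=61 is 72
  job_B: interval 16, next fire after T=61 is 64
  job_D: interval 10, next fire after T=61 is 70
  job_F: interval 18, next fire after T=61 is 72
Earliest fire time = 64 (job job_B)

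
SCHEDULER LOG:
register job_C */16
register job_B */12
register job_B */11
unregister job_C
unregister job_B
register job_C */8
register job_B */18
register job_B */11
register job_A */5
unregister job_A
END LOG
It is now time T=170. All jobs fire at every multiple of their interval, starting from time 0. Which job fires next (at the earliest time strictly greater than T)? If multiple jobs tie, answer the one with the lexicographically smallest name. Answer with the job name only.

Op 1: register job_C */16 -> active={job_C:*/16}
Op 2: register job_B */12 -> active={job_B:*/12, job_C:*/16}
Op 3: register job_B */11 -> active={job_B:*/11, job_C:*/16}
Op 4: unregister job_C -> active={job_B:*/11}
Op 5: unregister job_B -> active={}
Op 6: register job_C */8 -> active={job_C:*/8}
Op 7: register job_B */18 -> active={job_B:*/18, job_C:*/8}
Op 8: register job_B */11 -> active={job_B:*/11, job_C:*/8}
Op 9: register job_A */5 -> active={job_A:*/5, job_B:*/11, job_C:*/8}
Op 10: unregister job_A -> active={job_B:*/11, job_C:*/8}
  job_B: interval 11, next fire after T=170 is 176
  job_C: interval 8, next fire after T=170 is 176
Earliest = 176, winner (lex tiebreak) = job_B

Answer: job_B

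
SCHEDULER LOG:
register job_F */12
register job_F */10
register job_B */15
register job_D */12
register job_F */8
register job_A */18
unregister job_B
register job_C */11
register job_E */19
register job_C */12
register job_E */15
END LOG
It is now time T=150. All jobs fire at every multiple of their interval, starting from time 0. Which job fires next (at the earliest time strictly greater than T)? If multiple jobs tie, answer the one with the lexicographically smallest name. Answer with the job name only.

Answer: job_F

Derivation:
Op 1: register job_F */12 -> active={job_F:*/12}
Op 2: register job_F */10 -> active={job_F:*/10}
Op 3: register job_B */15 -> active={job_B:*/15, job_F:*/10}
Op 4: register job_D */12 -> active={job_B:*/15, job_D:*/12, job_F:*/10}
Op 5: register job_F */8 -> active={job_B:*/15, job_D:*/12, job_F:*/8}
Op 6: register job_A */18 -> active={job_A:*/18, job_B:*/15, job_D:*/12, job_F:*/8}
Op 7: unregister job_B -> active={job_A:*/18, job_D:*/12, job_F:*/8}
Op 8: register job_C */11 -> active={job_A:*/18, job_C:*/11, job_D:*/12, job_F:*/8}
Op 9: register job_E */19 -> active={job_A:*/18, job_C:*/11, job_D:*/12, job_E:*/19, job_F:*/8}
Op 10: register job_C */12 -> active={job_A:*/18, job_C:*/12, job_D:*/12, job_E:*/19, job_F:*/8}
Op 11: register job_E */15 -> active={job_A:*/18, job_C:*/12, job_D:*/12, job_E:*/15, job_F:*/8}
  job_A: interval 18, next fire after T=150 is 162
  job_C: interval 12, next fire after T=150 is 156
  job_D: interval 12, next fire after T=150 is 156
  job_E: interval 15, next fire after T=150 is 165
  job_F: interval 8, next fire after T=150 is 152
Earliest = 152, winner (lex tiebreak) = job_F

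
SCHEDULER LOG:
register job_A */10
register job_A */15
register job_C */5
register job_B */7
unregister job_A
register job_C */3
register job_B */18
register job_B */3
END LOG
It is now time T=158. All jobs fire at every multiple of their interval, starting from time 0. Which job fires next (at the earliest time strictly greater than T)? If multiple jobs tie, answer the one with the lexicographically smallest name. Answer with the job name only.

Answer: job_B

Derivation:
Op 1: register job_A */10 -> active={job_A:*/10}
Op 2: register job_A */15 -> active={job_A:*/15}
Op 3: register job_C */5 -> active={job_A:*/15, job_C:*/5}
Op 4: register job_B */7 -> active={job_A:*/15, job_B:*/7, job_C:*/5}
Op 5: unregister job_A -> active={job_B:*/7, job_C:*/5}
Op 6: register job_C */3 -> active={job_B:*/7, job_C:*/3}
Op 7: register job_B */18 -> active={job_B:*/18, job_C:*/3}
Op 8: register job_B */3 -> active={job_B:*/3, job_C:*/3}
  job_B: interval 3, next fire after T=158 is 159
  job_C: interval 3, next fire after T=158 is 159
Earliest = 159, winner (lex tiebreak) = job_B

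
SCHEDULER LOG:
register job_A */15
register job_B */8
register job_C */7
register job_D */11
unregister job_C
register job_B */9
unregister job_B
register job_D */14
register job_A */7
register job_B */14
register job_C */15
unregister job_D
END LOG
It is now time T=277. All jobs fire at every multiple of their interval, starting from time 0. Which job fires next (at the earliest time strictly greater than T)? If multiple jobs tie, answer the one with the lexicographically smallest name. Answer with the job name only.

Op 1: register job_A */15 -> active={job_A:*/15}
Op 2: register job_B */8 -> active={job_A:*/15, job_B:*/8}
Op 3: register job_C */7 -> active={job_A:*/15, job_B:*/8, job_C:*/7}
Op 4: register job_D */11 -> active={job_A:*/15, job_B:*/8, job_C:*/7, job_D:*/11}
Op 5: unregister job_C -> active={job_A:*/15, job_B:*/8, job_D:*/11}
Op 6: register job_B */9 -> active={job_A:*/15, job_B:*/9, job_D:*/11}
Op 7: unregister job_B -> active={job_A:*/15, job_D:*/11}
Op 8: register job_D */14 -> active={job_A:*/15, job_D:*/14}
Op 9: register job_A */7 -> active={job_A:*/7, job_D:*/14}
Op 10: register job_B */14 -> active={job_A:*/7, job_B:*/14, job_D:*/14}
Op 11: register job_C */15 -> active={job_A:*/7, job_B:*/14, job_C:*/15, job_D:*/14}
Op 12: unregister job_D -> active={job_A:*/7, job_B:*/14, job_C:*/15}
  job_A: interval 7, next fire after T=277 is 280
  job_B: interval 14, next fire after T=277 is 280
  job_C: interval 15, next fire after T=277 is 285
Earliest = 280, winner (lex tiebreak) = job_A

Answer: job_A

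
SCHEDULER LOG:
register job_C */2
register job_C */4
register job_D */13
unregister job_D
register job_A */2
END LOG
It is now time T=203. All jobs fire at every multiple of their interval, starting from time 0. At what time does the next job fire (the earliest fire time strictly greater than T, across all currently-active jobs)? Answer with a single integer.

Op 1: register job_C */2 -> active={job_C:*/2}
Op 2: register job_C */4 -> active={job_C:*/4}
Op 3: register job_D */13 -> active={job_C:*/4, job_D:*/13}
Op 4: unregister job_D -> active={job_C:*/4}
Op 5: register job_A */2 -> active={job_A:*/2, job_C:*/4}
  job_A: interval 2, next fire after T=203 is 204
  job_C: interval 4, next fire after T=203 is 204
Earliest fire time = 204 (job job_A)

Answer: 204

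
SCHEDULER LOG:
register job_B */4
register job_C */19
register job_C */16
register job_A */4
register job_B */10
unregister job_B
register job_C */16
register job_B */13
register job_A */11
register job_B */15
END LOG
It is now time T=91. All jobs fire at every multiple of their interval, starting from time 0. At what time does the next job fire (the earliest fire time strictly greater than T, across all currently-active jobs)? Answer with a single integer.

Op 1: register job_B */4 -> active={job_B:*/4}
Op 2: register job_C */19 -> active={job_B:*/4, job_C:*/19}
Op 3: register job_C */16 -> active={job_B:*/4, job_C:*/16}
Op 4: register job_A */4 -> active={job_A:*/4, job_B:*/4, job_C:*/16}
Op 5: register job_B */10 -> active={job_A:*/4, job_B:*/10, job_C:*/16}
Op 6: unregister job_B -> active={job_A:*/4, job_C:*/16}
Op 7: register job_C */16 -> active={job_A:*/4, job_C:*/16}
Op 8: register job_B */13 -> active={job_A:*/4, job_B:*/13, job_C:*/16}
Op 9: register job_A */11 -> active={job_A:*/11, job_B:*/13, job_C:*/16}
Op 10: register job_B */15 -> active={job_A:*/11, job_B:*/15, job_C:*/16}
  job_A: interval 11, next fire after T=91 is 99
  job_B: interval 15, next fire after T=91 is 105
  job_C: interval 16, next fire after T=91 is 96
Earliest fire time = 96 (job job_C)

Answer: 96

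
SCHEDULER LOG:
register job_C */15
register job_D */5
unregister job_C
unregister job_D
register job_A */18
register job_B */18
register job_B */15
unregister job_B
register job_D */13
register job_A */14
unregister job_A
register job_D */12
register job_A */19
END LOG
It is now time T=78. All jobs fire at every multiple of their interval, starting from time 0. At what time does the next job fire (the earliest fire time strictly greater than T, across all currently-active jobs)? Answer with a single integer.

Op 1: register job_C */15 -> active={job_C:*/15}
Op 2: register job_D */5 -> active={job_C:*/15, job_D:*/5}
Op 3: unregister job_C -> active={job_D:*/5}
Op 4: unregister job_D -> active={}
Op 5: register job_A */18 -> active={job_A:*/18}
Op 6: register job_B */18 -> active={job_A:*/18, job_B:*/18}
Op 7: register job_B */15 -> active={job_A:*/18, job_B:*/15}
Op 8: unregister job_B -> active={job_A:*/18}
Op 9: register job_D */13 -> active={job_A:*/18, job_D:*/13}
Op 10: register job_A */14 -> active={job_A:*/14, job_D:*/13}
Op 11: unregister job_A -> active={job_D:*/13}
Op 12: register job_D */12 -> active={job_D:*/12}
Op 13: register job_A */19 -> active={job_A:*/19, job_D:*/12}
  job_A: interval 19, next fire after T=78 is 95
  job_D: interval 12, next fire after T=78 is 84
Earliest fire time = 84 (job job_D)

Answer: 84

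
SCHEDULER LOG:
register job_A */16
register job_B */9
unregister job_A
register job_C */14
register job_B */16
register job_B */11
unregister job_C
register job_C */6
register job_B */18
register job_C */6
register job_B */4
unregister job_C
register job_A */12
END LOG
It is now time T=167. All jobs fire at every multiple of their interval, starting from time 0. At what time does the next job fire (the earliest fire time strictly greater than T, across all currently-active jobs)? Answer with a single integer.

Op 1: register job_A */16 -> active={job_A:*/16}
Op 2: register job_B */9 -> active={job_A:*/16, job_B:*/9}
Op 3: unregister job_A -> active={job_B:*/9}
Op 4: register job_C */14 -> active={job_B:*/9, job_C:*/14}
Op 5: register job_B */16 -> active={job_B:*/16, job_C:*/14}
Op 6: register job_B */11 -> active={job_B:*/11, job_C:*/14}
Op 7: unregister job_C -> active={job_B:*/11}
Op 8: register job_C */6 -> active={job_B:*/11, job_C:*/6}
Op 9: register job_B */18 -> active={job_B:*/18, job_C:*/6}
Op 10: register job_C */6 -> active={job_B:*/18, job_C:*/6}
Op 11: register job_B */4 -> active={job_B:*/4, job_C:*/6}
Op 12: unregister job_C -> active={job_B:*/4}
Op 13: register job_A */12 -> active={job_A:*/12, job_B:*/4}
  job_A: interval 12, next fire after T=167 is 168
  job_B: interval 4, next fire after T=167 is 168
Earliest fire time = 168 (job job_A)

Answer: 168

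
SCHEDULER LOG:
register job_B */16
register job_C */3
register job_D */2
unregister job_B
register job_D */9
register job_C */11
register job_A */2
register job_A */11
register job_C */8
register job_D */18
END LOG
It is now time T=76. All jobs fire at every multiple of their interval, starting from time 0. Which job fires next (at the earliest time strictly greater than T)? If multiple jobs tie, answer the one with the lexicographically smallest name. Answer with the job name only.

Answer: job_A

Derivation:
Op 1: register job_B */16 -> active={job_B:*/16}
Op 2: register job_C */3 -> active={job_B:*/16, job_C:*/3}
Op 3: register job_D */2 -> active={job_B:*/16, job_C:*/3, job_D:*/2}
Op 4: unregister job_B -> active={job_C:*/3, job_D:*/2}
Op 5: register job_D */9 -> active={job_C:*/3, job_D:*/9}
Op 6: register job_C */11 -> active={job_C:*/11, job_D:*/9}
Op 7: register job_A */2 -> active={job_A:*/2, job_C:*/11, job_D:*/9}
Op 8: register job_A */11 -> active={job_A:*/11, job_C:*/11, job_D:*/9}
Op 9: register job_C */8 -> active={job_A:*/11, job_C:*/8, job_D:*/9}
Op 10: register job_D */18 -> active={job_A:*/11, job_C:*/8, job_D:*/18}
  job_A: interval 11, next fire after T=76 is 77
  job_C: interval 8, next fire after T=76 is 80
  job_D: interval 18, next fire after T=76 is 90
Earliest = 77, winner (lex tiebreak) = job_A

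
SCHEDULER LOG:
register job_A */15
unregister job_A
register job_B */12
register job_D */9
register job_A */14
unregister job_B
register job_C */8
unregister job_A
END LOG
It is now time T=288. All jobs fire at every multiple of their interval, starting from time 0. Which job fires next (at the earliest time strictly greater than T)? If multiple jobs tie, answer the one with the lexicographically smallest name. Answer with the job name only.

Answer: job_C

Derivation:
Op 1: register job_A */15 -> active={job_A:*/15}
Op 2: unregister job_A -> active={}
Op 3: register job_B */12 -> active={job_B:*/12}
Op 4: register job_D */9 -> active={job_B:*/12, job_D:*/9}
Op 5: register job_A */14 -> active={job_A:*/14, job_B:*/12, job_D:*/9}
Op 6: unregister job_B -> active={job_A:*/14, job_D:*/9}
Op 7: register job_C */8 -> active={job_A:*/14, job_C:*/8, job_D:*/9}
Op 8: unregister job_A -> active={job_C:*/8, job_D:*/9}
  job_C: interval 8, next fire after T=288 is 296
  job_D: interval 9, next fire after T=288 is 297
Earliest = 296, winner (lex tiebreak) = job_C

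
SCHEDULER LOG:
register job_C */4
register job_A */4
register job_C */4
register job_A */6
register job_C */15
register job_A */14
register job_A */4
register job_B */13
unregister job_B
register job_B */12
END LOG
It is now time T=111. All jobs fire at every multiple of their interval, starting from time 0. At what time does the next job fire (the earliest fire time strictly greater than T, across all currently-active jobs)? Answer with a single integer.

Op 1: register job_C */4 -> active={job_C:*/4}
Op 2: register job_A */4 -> active={job_A:*/4, job_C:*/4}
Op 3: register job_C */4 -> active={job_A:*/4, job_C:*/4}
Op 4: register job_A */6 -> active={job_A:*/6, job_C:*/4}
Op 5: register job_C */15 -> active={job_A:*/6, job_C:*/15}
Op 6: register job_A */14 -> active={job_A:*/14, job_C:*/15}
Op 7: register job_A */4 -> active={job_A:*/4, job_C:*/15}
Op 8: register job_B */13 -> active={job_A:*/4, job_B:*/13, job_C:*/15}
Op 9: unregister job_B -> active={job_A:*/4, job_C:*/15}
Op 10: register job_B */12 -> active={job_A:*/4, job_B:*/12, job_C:*/15}
  job_A: interval 4, next fire after T=111 is 112
  job_B: interval 12, next fire after T=111 is 120
  job_C: interval 15, next fire after T=111 is 120
Earliest fire time = 112 (job job_A)

Answer: 112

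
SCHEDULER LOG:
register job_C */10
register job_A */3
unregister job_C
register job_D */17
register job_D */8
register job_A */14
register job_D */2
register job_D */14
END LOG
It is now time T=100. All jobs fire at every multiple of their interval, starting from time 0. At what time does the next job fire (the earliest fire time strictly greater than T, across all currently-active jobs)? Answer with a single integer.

Answer: 112

Derivation:
Op 1: register job_C */10 -> active={job_C:*/10}
Op 2: register job_A */3 -> active={job_A:*/3, job_C:*/10}
Op 3: unregister job_C -> active={job_A:*/3}
Op 4: register job_D */17 -> active={job_A:*/3, job_D:*/17}
Op 5: register job_D */8 -> active={job_A:*/3, job_D:*/8}
Op 6: register job_A */14 -> active={job_A:*/14, job_D:*/8}
Op 7: register job_D */2 -> active={job_A:*/14, job_D:*/2}
Op 8: register job_D */14 -> active={job_A:*/14, job_D:*/14}
  job_A: interval 14, next fire after T=100 is 112
  job_D: interval 14, next fire after T=100 is 112
Earliest fire time = 112 (job job_A)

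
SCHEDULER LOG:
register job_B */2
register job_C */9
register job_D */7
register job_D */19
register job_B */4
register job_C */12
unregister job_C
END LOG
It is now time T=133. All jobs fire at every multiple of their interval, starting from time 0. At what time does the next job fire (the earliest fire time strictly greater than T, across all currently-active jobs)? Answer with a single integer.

Answer: 136

Derivation:
Op 1: register job_B */2 -> active={job_B:*/2}
Op 2: register job_C */9 -> active={job_B:*/2, job_C:*/9}
Op 3: register job_D */7 -> active={job_B:*/2, job_C:*/9, job_D:*/7}
Op 4: register job_D */19 -> active={job_B:*/2, job_C:*/9, job_D:*/19}
Op 5: register job_B */4 -> active={job_B:*/4, job_C:*/9, job_D:*/19}
Op 6: register job_C */12 -> active={job_B:*/4, job_C:*/12, job_D:*/19}
Op 7: unregister job_C -> active={job_B:*/4, job_D:*/19}
  job_B: interval 4, next fire after T=133 is 136
  job_D: interval 19, next fire after T=133 is 152
Earliest fire time = 136 (job job_B)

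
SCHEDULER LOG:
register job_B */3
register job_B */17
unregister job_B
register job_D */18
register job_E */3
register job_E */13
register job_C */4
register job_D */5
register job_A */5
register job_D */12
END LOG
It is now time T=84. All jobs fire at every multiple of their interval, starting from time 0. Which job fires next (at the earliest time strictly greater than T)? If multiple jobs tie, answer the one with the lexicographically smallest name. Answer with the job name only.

Op 1: register job_B */3 -> active={job_B:*/3}
Op 2: register job_B */17 -> active={job_B:*/17}
Op 3: unregister job_B -> active={}
Op 4: register job_D */18 -> active={job_D:*/18}
Op 5: register job_E */3 -> active={job_D:*/18, job_E:*/3}
Op 6: register job_E */13 -> active={job_D:*/18, job_E:*/13}
Op 7: register job_C */4 -> active={job_C:*/4, job_D:*/18, job_E:*/13}
Op 8: register job_D */5 -> active={job_C:*/4, job_D:*/5, job_E:*/13}
Op 9: register job_A */5 -> active={job_A:*/5, job_C:*/4, job_D:*/5, job_E:*/13}
Op 10: register job_D */12 -> active={job_A:*/5, job_C:*/4, job_D:*/12, job_E:*/13}
  job_A: interval 5, next fire after T=84 is 85
  job_C: interval 4, next fire after T=84 is 88
  job_D: interval 12, next fire after T=84 is 96
  job_E: interval 13, next fire after T=84 is 91
Earliest = 85, winner (lex tiebreak) = job_A

Answer: job_A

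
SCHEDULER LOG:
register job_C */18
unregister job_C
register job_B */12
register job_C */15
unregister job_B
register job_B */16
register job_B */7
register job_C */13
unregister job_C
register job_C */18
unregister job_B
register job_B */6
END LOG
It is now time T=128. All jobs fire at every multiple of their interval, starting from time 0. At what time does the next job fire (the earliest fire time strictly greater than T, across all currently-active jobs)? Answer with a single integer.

Answer: 132

Derivation:
Op 1: register job_C */18 -> active={job_C:*/18}
Op 2: unregister job_C -> active={}
Op 3: register job_B */12 -> active={job_B:*/12}
Op 4: register job_C */15 -> active={job_B:*/12, job_C:*/15}
Op 5: unregister job_B -> active={job_C:*/15}
Op 6: register job_B */16 -> active={job_B:*/16, job_C:*/15}
Op 7: register job_B */7 -> active={job_B:*/7, job_C:*/15}
Op 8: register job_C */13 -> active={job_B:*/7, job_C:*/13}
Op 9: unregister job_C -> active={job_B:*/7}
Op 10: register job_C */18 -> active={job_B:*/7, job_C:*/18}
Op 11: unregister job_B -> active={job_C:*/18}
Op 12: register job_B */6 -> active={job_B:*/6, job_C:*/18}
  job_B: interval 6, next fire after T=128 is 132
  job_C: interval 18, next fire after T=128 is 144
Earliest fire time = 132 (job job_B)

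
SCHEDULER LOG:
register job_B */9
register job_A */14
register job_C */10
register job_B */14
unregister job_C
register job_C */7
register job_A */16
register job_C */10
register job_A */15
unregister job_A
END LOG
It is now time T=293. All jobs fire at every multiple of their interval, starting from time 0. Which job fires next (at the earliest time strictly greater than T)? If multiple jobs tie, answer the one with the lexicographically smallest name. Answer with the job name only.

Answer: job_B

Derivation:
Op 1: register job_B */9 -> active={job_B:*/9}
Op 2: register job_A */14 -> active={job_A:*/14, job_B:*/9}
Op 3: register job_C */10 -> active={job_A:*/14, job_B:*/9, job_C:*/10}
Op 4: register job_B */14 -> active={job_A:*/14, job_B:*/14, job_C:*/10}
Op 5: unregister job_C -> active={job_A:*/14, job_B:*/14}
Op 6: register job_C */7 -> active={job_A:*/14, job_B:*/14, job_C:*/7}
Op 7: register job_A */16 -> active={job_A:*/16, job_B:*/14, job_C:*/7}
Op 8: register job_C */10 -> active={job_A:*/16, job_B:*/14, job_C:*/10}
Op 9: register job_A */15 -> active={job_A:*/15, job_B:*/14, job_C:*/10}
Op 10: unregister job_A -> active={job_B:*/14, job_C:*/10}
  job_B: interval 14, next fire after T=293 is 294
  job_C: interval 10, next fire after T=293 is 300
Earliest = 294, winner (lex tiebreak) = job_B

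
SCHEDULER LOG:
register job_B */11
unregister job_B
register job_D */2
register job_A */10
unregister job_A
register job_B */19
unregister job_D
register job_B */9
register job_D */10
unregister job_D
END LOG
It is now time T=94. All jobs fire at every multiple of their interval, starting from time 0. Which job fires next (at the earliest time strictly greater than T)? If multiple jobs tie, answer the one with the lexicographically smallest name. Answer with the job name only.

Answer: job_B

Derivation:
Op 1: register job_B */11 -> active={job_B:*/11}
Op 2: unregister job_B -> active={}
Op 3: register job_D */2 -> active={job_D:*/2}
Op 4: register job_A */10 -> active={job_A:*/10, job_D:*/2}
Op 5: unregister job_A -> active={job_D:*/2}
Op 6: register job_B */19 -> active={job_B:*/19, job_D:*/2}
Op 7: unregister job_D -> active={job_B:*/19}
Op 8: register job_B */9 -> active={job_B:*/9}
Op 9: register job_D */10 -> active={job_B:*/9, job_D:*/10}
Op 10: unregister job_D -> active={job_B:*/9}
  job_B: interval 9, next fire after T=94 is 99
Earliest = 99, winner (lex tiebreak) = job_B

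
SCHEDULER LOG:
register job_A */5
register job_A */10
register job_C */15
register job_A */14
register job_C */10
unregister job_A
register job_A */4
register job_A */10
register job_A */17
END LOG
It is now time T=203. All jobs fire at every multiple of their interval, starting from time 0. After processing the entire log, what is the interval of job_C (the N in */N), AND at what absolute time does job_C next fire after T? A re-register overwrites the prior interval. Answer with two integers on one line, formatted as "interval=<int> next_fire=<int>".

Answer: interval=10 next_fire=210

Derivation:
Op 1: register job_A */5 -> active={job_A:*/5}
Op 2: register job_A */10 -> active={job_A:*/10}
Op 3: register job_C */15 -> active={job_A:*/10, job_C:*/15}
Op 4: register job_A */14 -> active={job_A:*/14, job_C:*/15}
Op 5: register job_C */10 -> active={job_A:*/14, job_C:*/10}
Op 6: unregister job_A -> active={job_C:*/10}
Op 7: register job_A */4 -> active={job_A:*/4, job_C:*/10}
Op 8: register job_A */10 -> active={job_A:*/10, job_C:*/10}
Op 9: register job_A */17 -> active={job_A:*/17, job_C:*/10}
Final interval of job_C = 10
Next fire of job_C after T=203: (203//10+1)*10 = 210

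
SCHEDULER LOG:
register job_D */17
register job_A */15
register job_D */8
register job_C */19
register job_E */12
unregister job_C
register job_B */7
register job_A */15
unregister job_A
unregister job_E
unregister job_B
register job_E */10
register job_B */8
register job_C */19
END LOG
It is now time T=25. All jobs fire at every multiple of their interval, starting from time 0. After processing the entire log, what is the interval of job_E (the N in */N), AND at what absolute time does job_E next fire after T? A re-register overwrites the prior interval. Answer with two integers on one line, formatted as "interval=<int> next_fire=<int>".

Answer: interval=10 next_fire=30

Derivation:
Op 1: register job_D */17 -> active={job_D:*/17}
Op 2: register job_A */15 -> active={job_A:*/15, job_D:*/17}
Op 3: register job_D */8 -> active={job_A:*/15, job_D:*/8}
Op 4: register job_C */19 -> active={job_A:*/15, job_C:*/19, job_D:*/8}
Op 5: register job_E */12 -> active={job_A:*/15, job_C:*/19, job_D:*/8, job_E:*/12}
Op 6: unregister job_C -> active={job_A:*/15, job_D:*/8, job_E:*/12}
Op 7: register job_B */7 -> active={job_A:*/15, job_B:*/7, job_D:*/8, job_E:*/12}
Op 8: register job_A */15 -> active={job_A:*/15, job_B:*/7, job_D:*/8, job_E:*/12}
Op 9: unregister job_A -> active={job_B:*/7, job_D:*/8, job_E:*/12}
Op 10: unregister job_E -> active={job_B:*/7, job_D:*/8}
Op 11: unregister job_B -> active={job_D:*/8}
Op 12: register job_E */10 -> active={job_D:*/8, job_E:*/10}
Op 13: register job_B */8 -> active={job_B:*/8, job_D:*/8, job_E:*/10}
Op 14: register job_C */19 -> active={job_B:*/8, job_C:*/19, job_D:*/8, job_E:*/10}
Final interval of job_E = 10
Next fire of job_E after T=25: (25//10+1)*10 = 30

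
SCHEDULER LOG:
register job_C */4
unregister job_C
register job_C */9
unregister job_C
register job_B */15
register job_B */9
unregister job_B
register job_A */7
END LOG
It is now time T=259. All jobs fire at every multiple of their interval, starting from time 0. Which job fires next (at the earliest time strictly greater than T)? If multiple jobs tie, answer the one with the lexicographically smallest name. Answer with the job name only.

Answer: job_A

Derivation:
Op 1: register job_C */4 -> active={job_C:*/4}
Op 2: unregister job_C -> active={}
Op 3: register job_C */9 -> active={job_C:*/9}
Op 4: unregister job_C -> active={}
Op 5: register job_B */15 -> active={job_B:*/15}
Op 6: register job_B */9 -> active={job_B:*/9}
Op 7: unregister job_B -> active={}
Op 8: register job_A */7 -> active={job_A:*/7}
  job_A: interval 7, next fire after T=259 is 266
Earliest = 266, winner (lex tiebreak) = job_A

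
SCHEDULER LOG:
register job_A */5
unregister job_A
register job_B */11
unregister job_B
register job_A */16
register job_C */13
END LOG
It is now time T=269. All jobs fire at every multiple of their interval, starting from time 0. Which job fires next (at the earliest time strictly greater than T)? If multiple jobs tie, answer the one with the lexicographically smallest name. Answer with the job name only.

Op 1: register job_A */5 -> active={job_A:*/5}
Op 2: unregister job_A -> active={}
Op 3: register job_B */11 -> active={job_B:*/11}
Op 4: unregister job_B -> active={}
Op 5: register job_A */16 -> active={job_A:*/16}
Op 6: register job_C */13 -> active={job_A:*/16, job_C:*/13}
  job_A: interval 16, next fire after T=269 is 272
  job_C: interval 13, next fire after T=269 is 273
Earliest = 272, winner (lex tiebreak) = job_A

Answer: job_A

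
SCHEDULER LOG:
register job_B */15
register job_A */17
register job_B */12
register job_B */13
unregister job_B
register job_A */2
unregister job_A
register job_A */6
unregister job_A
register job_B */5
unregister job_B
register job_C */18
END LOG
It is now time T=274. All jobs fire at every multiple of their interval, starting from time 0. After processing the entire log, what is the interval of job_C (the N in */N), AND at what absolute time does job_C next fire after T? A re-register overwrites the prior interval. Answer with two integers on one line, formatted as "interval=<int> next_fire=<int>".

Answer: interval=18 next_fire=288

Derivation:
Op 1: register job_B */15 -> active={job_B:*/15}
Op 2: register job_A */17 -> active={job_A:*/17, job_B:*/15}
Op 3: register job_B */12 -> active={job_A:*/17, job_B:*/12}
Op 4: register job_B */13 -> active={job_A:*/17, job_B:*/13}
Op 5: unregister job_B -> active={job_A:*/17}
Op 6: register job_A */2 -> active={job_A:*/2}
Op 7: unregister job_A -> active={}
Op 8: register job_A */6 -> active={job_A:*/6}
Op 9: unregister job_A -> active={}
Op 10: register job_B */5 -> active={job_B:*/5}
Op 11: unregister job_B -> active={}
Op 12: register job_C */18 -> active={job_C:*/18}
Final interval of job_C = 18
Next fire of job_C after T=274: (274//18+1)*18 = 288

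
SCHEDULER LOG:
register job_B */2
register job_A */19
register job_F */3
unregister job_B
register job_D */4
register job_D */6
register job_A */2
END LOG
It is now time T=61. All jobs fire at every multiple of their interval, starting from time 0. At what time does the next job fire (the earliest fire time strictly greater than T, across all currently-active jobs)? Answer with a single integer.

Op 1: register job_B */2 -> active={job_B:*/2}
Op 2: register job_A */19 -> active={job_A:*/19, job_B:*/2}
Op 3: register job_F */3 -> active={job_A:*/19, job_B:*/2, job_F:*/3}
Op 4: unregister job_B -> active={job_A:*/19, job_F:*/3}
Op 5: register job_D */4 -> active={job_A:*/19, job_D:*/4, job_F:*/3}
Op 6: register job_D */6 -> active={job_A:*/19, job_D:*/6, job_F:*/3}
Op 7: register job_A */2 -> active={job_A:*/2, job_D:*/6, job_F:*/3}
  job_A: interval 2, next fire after T=61 is 62
  job_D: interval 6, next fire after T=61 is 66
  job_F: interval 3, next fire after T=61 is 63
Earliest fire time = 62 (job job_A)

Answer: 62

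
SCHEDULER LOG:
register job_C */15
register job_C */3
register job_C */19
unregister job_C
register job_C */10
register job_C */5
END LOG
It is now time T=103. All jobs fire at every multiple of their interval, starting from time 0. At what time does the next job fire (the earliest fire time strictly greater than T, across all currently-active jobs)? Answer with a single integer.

Op 1: register job_C */15 -> active={job_C:*/15}
Op 2: register job_C */3 -> active={job_C:*/3}
Op 3: register job_C */19 -> active={job_C:*/19}
Op 4: unregister job_C -> active={}
Op 5: register job_C */10 -> active={job_C:*/10}
Op 6: register job_C */5 -> active={job_C:*/5}
  job_C: interval 5, next fire after T=103 is 105
Earliest fire time = 105 (job job_C)

Answer: 105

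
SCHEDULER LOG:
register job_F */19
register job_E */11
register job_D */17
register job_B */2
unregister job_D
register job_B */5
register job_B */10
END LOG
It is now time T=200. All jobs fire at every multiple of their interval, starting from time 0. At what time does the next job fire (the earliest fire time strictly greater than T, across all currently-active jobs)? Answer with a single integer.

Op 1: register job_F */19 -> active={job_F:*/19}
Op 2: register job_E */11 -> active={job_E:*/11, job_F:*/19}
Op 3: register job_D */17 -> active={job_D:*/17, job_E:*/11, job_F:*/19}
Op 4: register job_B */2 -> active={job_B:*/2, job_D:*/17, job_E:*/11, job_F:*/19}
Op 5: unregister job_D -> active={job_B:*/2, job_E:*/11, job_F:*/19}
Op 6: register job_B */5 -> active={job_B:*/5, job_E:*/11, job_F:*/19}
Op 7: register job_B */10 -> active={job_B:*/10, job_E:*/11, job_F:*/19}
  job_B: interval 10, next fire after T=200 is 210
  job_E: interval 11, next fire after T=200 is 209
  job_F: interval 19, next fire after T=200 is 209
Earliest fire time = 209 (job job_E)

Answer: 209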